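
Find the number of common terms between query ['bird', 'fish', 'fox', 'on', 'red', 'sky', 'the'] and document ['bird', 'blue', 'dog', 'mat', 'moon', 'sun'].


Query terms: ['bird', 'fish', 'fox', 'on', 'red', 'sky', 'the']
Document terms: ['bird', 'blue', 'dog', 'mat', 'moon', 'sun']
Common terms: ['bird']
Overlap count = 1

1


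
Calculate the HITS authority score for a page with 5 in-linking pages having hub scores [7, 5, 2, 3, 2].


Authority = sum of hub scores of in-linkers
In-link 1: hub score = 7
In-link 2: hub score = 5
In-link 3: hub score = 2
In-link 4: hub score = 3
In-link 5: hub score = 2
Authority = 7 + 5 + 2 + 3 + 2 = 19

19


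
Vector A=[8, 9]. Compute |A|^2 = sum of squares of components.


|A|^2 = sum of squared components
A[0]^2 = 8^2 = 64
A[1]^2 = 9^2 = 81
Sum = 64 + 81 = 145

145


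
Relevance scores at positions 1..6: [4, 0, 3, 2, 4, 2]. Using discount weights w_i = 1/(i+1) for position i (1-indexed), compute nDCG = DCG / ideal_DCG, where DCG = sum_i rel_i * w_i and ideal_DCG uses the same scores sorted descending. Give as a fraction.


Position discount weights w_i = 1/(i+1) for i=1..6:
Weights = [1/2, 1/3, 1/4, 1/5, 1/6, 1/7]
Actual relevance: [4, 0, 3, 2, 4, 2]
DCG = 4/2 + 0/3 + 3/4 + 2/5 + 4/6 + 2/7 = 1723/420
Ideal relevance (sorted desc): [4, 4, 3, 2, 2, 0]
Ideal DCG = 4/2 + 4/3 + 3/4 + 2/5 + 2/6 + 0/7 = 289/60
nDCG = DCG / ideal_DCG = 1723/420 / 289/60 = 1723/2023

1723/2023


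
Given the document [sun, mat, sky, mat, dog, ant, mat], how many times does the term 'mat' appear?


Document has 7 words
Scanning for 'mat':
Found at positions: [1, 3, 6]
Count = 3

3


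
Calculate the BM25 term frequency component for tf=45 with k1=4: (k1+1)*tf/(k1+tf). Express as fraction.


BM25 TF component = (k1+1)*tf / (k1+tf)
k1 = 4, tf = 45
Numerator = (4+1)*45 = 225
Denominator = 4 + 45 = 49
= 225/49 = 225/49

225/49


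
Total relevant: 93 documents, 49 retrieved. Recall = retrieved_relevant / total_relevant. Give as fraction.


Recall = retrieved_relevant / total_relevant
= 49 / 93
= 49 / (49 + 44)
= 49/93

49/93


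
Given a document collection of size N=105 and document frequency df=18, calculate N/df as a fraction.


IDF ratio = N / df
= 105 / 18
= 35/6

35/6


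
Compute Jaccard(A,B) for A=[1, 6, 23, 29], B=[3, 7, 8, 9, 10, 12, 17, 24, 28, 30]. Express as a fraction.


A intersect B = []
|A intersect B| = 0
A union B = [1, 3, 6, 7, 8, 9, 10, 12, 17, 23, 24, 28, 29, 30]
|A union B| = 14
Jaccard = 0/14 = 0

0


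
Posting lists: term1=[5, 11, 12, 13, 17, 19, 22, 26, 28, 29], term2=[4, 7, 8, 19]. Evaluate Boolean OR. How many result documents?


Boolean OR: find union of posting lists
term1 docs: [5, 11, 12, 13, 17, 19, 22, 26, 28, 29]
term2 docs: [4, 7, 8, 19]
Union: [4, 5, 7, 8, 11, 12, 13, 17, 19, 22, 26, 28, 29]
|union| = 13

13


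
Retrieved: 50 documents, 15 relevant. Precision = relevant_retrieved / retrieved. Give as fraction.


Precision = relevant_retrieved / total_retrieved
= 15 / 50
= 15 / (15 + 35)
= 3/10

3/10


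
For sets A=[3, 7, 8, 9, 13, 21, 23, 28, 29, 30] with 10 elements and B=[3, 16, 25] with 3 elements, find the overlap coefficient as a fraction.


A intersect B = [3]
|A intersect B| = 1
min(|A|, |B|) = min(10, 3) = 3
Overlap = 1 / 3 = 1/3

1/3


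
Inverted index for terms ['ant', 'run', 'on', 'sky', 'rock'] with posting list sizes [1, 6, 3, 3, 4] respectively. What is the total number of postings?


Summing posting list sizes:
'ant': 1 postings
'run': 6 postings
'on': 3 postings
'sky': 3 postings
'rock': 4 postings
Total = 1 + 6 + 3 + 3 + 4 = 17

17


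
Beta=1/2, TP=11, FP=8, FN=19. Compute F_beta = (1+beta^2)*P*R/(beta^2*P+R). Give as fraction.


P = TP/(TP+FP) = 11/19 = 11/19
R = TP/(TP+FN) = 11/30 = 11/30
beta^2 = 1/2^2 = 1/4
(1 + beta^2) = 5/4
Numerator = (1+beta^2)*P*R = 121/456
Denominator = beta^2*P + R = 11/76 + 11/30 = 583/1140
F_beta = 55/106

55/106


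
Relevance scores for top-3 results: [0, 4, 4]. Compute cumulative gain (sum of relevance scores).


Cumulative Gain = sum of relevance scores
Position 1: rel=0, running sum=0
Position 2: rel=4, running sum=4
Position 3: rel=4, running sum=8
CG = 8

8


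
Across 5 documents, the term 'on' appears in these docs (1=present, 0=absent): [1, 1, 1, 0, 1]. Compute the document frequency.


Checking each document for 'on':
Doc 1: present
Doc 2: present
Doc 3: present
Doc 4: absent
Doc 5: present
df = sum of presences = 1 + 1 + 1 + 0 + 1 = 4

4


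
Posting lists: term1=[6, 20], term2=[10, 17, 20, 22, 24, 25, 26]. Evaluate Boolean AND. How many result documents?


Boolean AND: find intersection of posting lists
term1 docs: [6, 20]
term2 docs: [10, 17, 20, 22, 24, 25, 26]
Intersection: [20]
|intersection| = 1

1


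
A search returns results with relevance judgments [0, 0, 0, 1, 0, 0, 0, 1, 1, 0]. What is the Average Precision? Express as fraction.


Computing P@k for each relevant position:
Position 1: not relevant
Position 2: not relevant
Position 3: not relevant
Position 4: relevant, P@4 = 1/4 = 1/4
Position 5: not relevant
Position 6: not relevant
Position 7: not relevant
Position 8: relevant, P@8 = 2/8 = 1/4
Position 9: relevant, P@9 = 3/9 = 1/3
Position 10: not relevant
Sum of P@k = 1/4 + 1/4 + 1/3 = 5/6
AP = 5/6 / 3 = 5/18

5/18


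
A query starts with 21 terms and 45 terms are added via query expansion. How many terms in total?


Original terms: 21
Expansion terms: 45
Total = 21 + 45 = 66

66


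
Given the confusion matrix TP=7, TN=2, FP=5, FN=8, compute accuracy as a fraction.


Accuracy = (TP + TN) / (TP + TN + FP + FN)
TP + TN = 7 + 2 = 9
Total = 7 + 2 + 5 + 8 = 22
Accuracy = 9 / 22 = 9/22

9/22


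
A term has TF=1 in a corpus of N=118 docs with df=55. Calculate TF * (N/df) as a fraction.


TF * (N/df)
= 1 * (118/55)
= 1 * 118/55
= 118/55

118/55


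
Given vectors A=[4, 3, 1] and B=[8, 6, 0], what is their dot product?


Dot product = sum of element-wise products
A[0]*B[0] = 4*8 = 32
A[1]*B[1] = 3*6 = 18
A[2]*B[2] = 1*0 = 0
Sum = 32 + 18 + 0 = 50

50


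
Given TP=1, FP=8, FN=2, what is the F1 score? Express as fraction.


F1 = 2 * P * R / (P + R)
P = TP/(TP+FP) = 1/9 = 1/9
R = TP/(TP+FN) = 1/3 = 1/3
2 * P * R = 2 * 1/9 * 1/3 = 2/27
P + R = 1/9 + 1/3 = 4/9
F1 = 2/27 / 4/9 = 1/6

1/6


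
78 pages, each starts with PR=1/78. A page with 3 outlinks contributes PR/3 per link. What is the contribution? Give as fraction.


Initial PR = 1/78 = 1/78
Outlinks = 3
Contribution per link = PR / outlinks
= 1/78 / 3
= 1/234

1/234


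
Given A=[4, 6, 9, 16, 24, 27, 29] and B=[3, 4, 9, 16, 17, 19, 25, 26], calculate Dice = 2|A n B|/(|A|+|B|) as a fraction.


A intersect B = [4, 9, 16]
|A intersect B| = 3
|A| = 7, |B| = 8
Dice = 2*3 / (7+8)
= 6 / 15 = 2/5

2/5


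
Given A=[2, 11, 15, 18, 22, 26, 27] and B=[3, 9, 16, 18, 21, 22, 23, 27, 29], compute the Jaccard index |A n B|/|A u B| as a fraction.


A intersect B = [18, 22, 27]
|A intersect B| = 3
A union B = [2, 3, 9, 11, 15, 16, 18, 21, 22, 23, 26, 27, 29]
|A union B| = 13
Jaccard = 3/13 = 3/13

3/13


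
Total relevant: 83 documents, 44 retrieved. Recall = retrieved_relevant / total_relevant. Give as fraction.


Recall = retrieved_relevant / total_relevant
= 44 / 83
= 44 / (44 + 39)
= 44/83

44/83


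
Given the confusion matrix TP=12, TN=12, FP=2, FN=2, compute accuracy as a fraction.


Accuracy = (TP + TN) / (TP + TN + FP + FN)
TP + TN = 12 + 12 = 24
Total = 12 + 12 + 2 + 2 = 28
Accuracy = 24 / 28 = 6/7

6/7


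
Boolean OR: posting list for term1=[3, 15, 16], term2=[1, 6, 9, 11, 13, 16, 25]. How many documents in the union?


Boolean OR: find union of posting lists
term1 docs: [3, 15, 16]
term2 docs: [1, 6, 9, 11, 13, 16, 25]
Union: [1, 3, 6, 9, 11, 13, 15, 16, 25]
|union| = 9

9


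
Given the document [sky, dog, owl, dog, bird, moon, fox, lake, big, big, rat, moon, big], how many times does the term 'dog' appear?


Document has 13 words
Scanning for 'dog':
Found at positions: [1, 3]
Count = 2

2


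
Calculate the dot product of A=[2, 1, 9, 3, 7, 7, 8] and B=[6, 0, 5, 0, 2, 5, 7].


Dot product = sum of element-wise products
A[0]*B[0] = 2*6 = 12
A[1]*B[1] = 1*0 = 0
A[2]*B[2] = 9*5 = 45
A[3]*B[3] = 3*0 = 0
A[4]*B[4] = 7*2 = 14
A[5]*B[5] = 7*5 = 35
A[6]*B[6] = 8*7 = 56
Sum = 12 + 0 + 45 + 0 + 14 + 35 + 56 = 162

162


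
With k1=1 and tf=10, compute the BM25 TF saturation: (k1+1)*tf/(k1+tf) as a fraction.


BM25 TF component = (k1+1)*tf / (k1+tf)
k1 = 1, tf = 10
Numerator = (1+1)*10 = 20
Denominator = 1 + 10 = 11
= 20/11 = 20/11

20/11


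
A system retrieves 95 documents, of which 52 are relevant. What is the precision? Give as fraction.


Precision = relevant_retrieved / total_retrieved
= 52 / 95
= 52 / (52 + 43)
= 52/95

52/95


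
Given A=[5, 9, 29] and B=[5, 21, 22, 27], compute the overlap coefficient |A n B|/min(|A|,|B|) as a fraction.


A intersect B = [5]
|A intersect B| = 1
min(|A|, |B|) = min(3, 4) = 3
Overlap = 1 / 3 = 1/3

1/3


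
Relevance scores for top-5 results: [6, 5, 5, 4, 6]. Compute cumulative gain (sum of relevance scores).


Cumulative Gain = sum of relevance scores
Position 1: rel=6, running sum=6
Position 2: rel=5, running sum=11
Position 3: rel=5, running sum=16
Position 4: rel=4, running sum=20
Position 5: rel=6, running sum=26
CG = 26

26


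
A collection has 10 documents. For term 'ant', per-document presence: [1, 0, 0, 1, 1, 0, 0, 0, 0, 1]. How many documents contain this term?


Checking each document for 'ant':
Doc 1: present
Doc 2: absent
Doc 3: absent
Doc 4: present
Doc 5: present
Doc 6: absent
Doc 7: absent
Doc 8: absent
Doc 9: absent
Doc 10: present
df = sum of presences = 1 + 0 + 0 + 1 + 1 + 0 + 0 + 0 + 0 + 1 = 4

4


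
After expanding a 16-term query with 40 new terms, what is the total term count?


Original terms: 16
Expansion terms: 40
Total = 16 + 40 = 56

56


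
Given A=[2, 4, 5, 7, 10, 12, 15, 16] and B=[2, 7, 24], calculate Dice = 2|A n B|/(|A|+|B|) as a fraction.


A intersect B = [2, 7]
|A intersect B| = 2
|A| = 8, |B| = 3
Dice = 2*2 / (8+3)
= 4 / 11 = 4/11

4/11


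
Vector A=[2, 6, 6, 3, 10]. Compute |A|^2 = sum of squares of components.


|A|^2 = sum of squared components
A[0]^2 = 2^2 = 4
A[1]^2 = 6^2 = 36
A[2]^2 = 6^2 = 36
A[3]^2 = 3^2 = 9
A[4]^2 = 10^2 = 100
Sum = 4 + 36 + 36 + 9 + 100 = 185

185


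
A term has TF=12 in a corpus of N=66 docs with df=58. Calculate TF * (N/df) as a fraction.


TF * (N/df)
= 12 * (66/58)
= 12 * 33/29
= 396/29

396/29


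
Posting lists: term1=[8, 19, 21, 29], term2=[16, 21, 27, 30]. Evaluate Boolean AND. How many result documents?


Boolean AND: find intersection of posting lists
term1 docs: [8, 19, 21, 29]
term2 docs: [16, 21, 27, 30]
Intersection: [21]
|intersection| = 1

1


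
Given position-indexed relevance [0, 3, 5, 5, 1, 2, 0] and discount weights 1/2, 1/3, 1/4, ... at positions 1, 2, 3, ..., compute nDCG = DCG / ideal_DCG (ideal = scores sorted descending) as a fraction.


Position discount weights w_i = 1/(i+1) for i=1..7:
Weights = [1/2, 1/3, 1/4, 1/5, 1/6, 1/7, 1/8]
Actual relevance: [0, 3, 5, 5, 1, 2, 0]
DCG = 0/2 + 3/3 + 5/4 + 5/5 + 1/6 + 2/7 + 0/8 = 311/84
Ideal relevance (sorted desc): [5, 5, 3, 2, 1, 0, 0]
Ideal DCG = 5/2 + 5/3 + 3/4 + 2/5 + 1/6 + 0/7 + 0/8 = 329/60
nDCG = DCG / ideal_DCG = 311/84 / 329/60 = 1555/2303

1555/2303


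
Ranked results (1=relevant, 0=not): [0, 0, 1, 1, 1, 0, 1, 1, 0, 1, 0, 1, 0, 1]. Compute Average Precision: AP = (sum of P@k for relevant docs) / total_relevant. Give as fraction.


Computing P@k for each relevant position:
Position 1: not relevant
Position 2: not relevant
Position 3: relevant, P@3 = 1/3 = 1/3
Position 4: relevant, P@4 = 2/4 = 1/2
Position 5: relevant, P@5 = 3/5 = 3/5
Position 6: not relevant
Position 7: relevant, P@7 = 4/7 = 4/7
Position 8: relevant, P@8 = 5/8 = 5/8
Position 9: not relevant
Position 10: relevant, P@10 = 6/10 = 3/5
Position 11: not relevant
Position 12: relevant, P@12 = 7/12 = 7/12
Position 13: not relevant
Position 14: relevant, P@14 = 8/14 = 4/7
Sum of P@k = 1/3 + 1/2 + 3/5 + 4/7 + 5/8 + 3/5 + 7/12 + 4/7 = 3683/840
AP = 3683/840 / 8 = 3683/6720

3683/6720


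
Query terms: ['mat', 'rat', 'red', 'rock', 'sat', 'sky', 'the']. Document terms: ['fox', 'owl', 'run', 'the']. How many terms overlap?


Query terms: ['mat', 'rat', 'red', 'rock', 'sat', 'sky', 'the']
Document terms: ['fox', 'owl', 'run', 'the']
Common terms: ['the']
Overlap count = 1

1


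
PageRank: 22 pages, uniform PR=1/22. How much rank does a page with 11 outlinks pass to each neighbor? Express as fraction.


Initial PR = 1/22 = 1/22
Outlinks = 11
Contribution per link = PR / outlinks
= 1/22 / 11
= 1/242

1/242


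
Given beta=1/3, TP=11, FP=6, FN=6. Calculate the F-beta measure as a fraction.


P = TP/(TP+FP) = 11/17 = 11/17
R = TP/(TP+FN) = 11/17 = 11/17
beta^2 = 1/3^2 = 1/9
(1 + beta^2) = 10/9
Numerator = (1+beta^2)*P*R = 1210/2601
Denominator = beta^2*P + R = 11/153 + 11/17 = 110/153
F_beta = 11/17

11/17


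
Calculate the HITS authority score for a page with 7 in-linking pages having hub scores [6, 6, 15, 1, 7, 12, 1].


Authority = sum of hub scores of in-linkers
In-link 1: hub score = 6
In-link 2: hub score = 6
In-link 3: hub score = 15
In-link 4: hub score = 1
In-link 5: hub score = 7
In-link 6: hub score = 12
In-link 7: hub score = 1
Authority = 6 + 6 + 15 + 1 + 7 + 12 + 1 = 48

48


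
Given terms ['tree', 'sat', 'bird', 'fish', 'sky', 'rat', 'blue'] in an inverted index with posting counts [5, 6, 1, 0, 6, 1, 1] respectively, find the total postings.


Summing posting list sizes:
'tree': 5 postings
'sat': 6 postings
'bird': 1 postings
'fish': 0 postings
'sky': 6 postings
'rat': 1 postings
'blue': 1 postings
Total = 5 + 6 + 1 + 0 + 6 + 1 + 1 = 20

20


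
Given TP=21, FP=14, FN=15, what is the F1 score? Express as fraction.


F1 = 2 * P * R / (P + R)
P = TP/(TP+FP) = 21/35 = 3/5
R = TP/(TP+FN) = 21/36 = 7/12
2 * P * R = 2 * 3/5 * 7/12 = 7/10
P + R = 3/5 + 7/12 = 71/60
F1 = 7/10 / 71/60 = 42/71

42/71


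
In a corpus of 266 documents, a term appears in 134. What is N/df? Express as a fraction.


IDF ratio = N / df
= 266 / 134
= 133/67

133/67


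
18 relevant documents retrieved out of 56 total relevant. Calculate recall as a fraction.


Recall = retrieved_relevant / total_relevant
= 18 / 56
= 18 / (18 + 38)
= 9/28

9/28


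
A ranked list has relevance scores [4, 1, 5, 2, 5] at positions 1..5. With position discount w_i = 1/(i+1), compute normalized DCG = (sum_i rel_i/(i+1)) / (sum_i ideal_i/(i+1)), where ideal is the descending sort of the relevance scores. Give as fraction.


Position discount weights w_i = 1/(i+1) for i=1..5:
Weights = [1/2, 1/3, 1/4, 1/5, 1/6]
Actual relevance: [4, 1, 5, 2, 5]
DCG = 4/2 + 1/3 + 5/4 + 2/5 + 5/6 = 289/60
Ideal relevance (sorted desc): [5, 5, 4, 2, 1]
Ideal DCG = 5/2 + 5/3 + 4/4 + 2/5 + 1/6 = 86/15
nDCG = DCG / ideal_DCG = 289/60 / 86/15 = 289/344

289/344


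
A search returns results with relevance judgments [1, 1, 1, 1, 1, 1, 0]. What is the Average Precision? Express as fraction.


Computing P@k for each relevant position:
Position 1: relevant, P@1 = 1/1 = 1
Position 2: relevant, P@2 = 2/2 = 1
Position 3: relevant, P@3 = 3/3 = 1
Position 4: relevant, P@4 = 4/4 = 1
Position 5: relevant, P@5 = 5/5 = 1
Position 6: relevant, P@6 = 6/6 = 1
Position 7: not relevant
Sum of P@k = 1 + 1 + 1 + 1 + 1 + 1 = 6
AP = 6 / 6 = 1

1


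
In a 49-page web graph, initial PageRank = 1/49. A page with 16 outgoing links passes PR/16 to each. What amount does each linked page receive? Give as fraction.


Initial PR = 1/49 = 1/49
Outlinks = 16
Contribution per link = PR / outlinks
= 1/49 / 16
= 1/784

1/784


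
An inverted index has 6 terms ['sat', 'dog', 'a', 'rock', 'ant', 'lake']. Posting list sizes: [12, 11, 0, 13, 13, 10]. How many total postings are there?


Summing posting list sizes:
'sat': 12 postings
'dog': 11 postings
'a': 0 postings
'rock': 13 postings
'ant': 13 postings
'lake': 10 postings
Total = 12 + 11 + 0 + 13 + 13 + 10 = 59

59


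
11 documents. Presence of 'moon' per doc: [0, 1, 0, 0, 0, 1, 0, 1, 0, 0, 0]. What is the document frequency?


Checking each document for 'moon':
Doc 1: absent
Doc 2: present
Doc 3: absent
Doc 4: absent
Doc 5: absent
Doc 6: present
Doc 7: absent
Doc 8: present
Doc 9: absent
Doc 10: absent
Doc 11: absent
df = sum of presences = 0 + 1 + 0 + 0 + 0 + 1 + 0 + 1 + 0 + 0 + 0 = 3

3


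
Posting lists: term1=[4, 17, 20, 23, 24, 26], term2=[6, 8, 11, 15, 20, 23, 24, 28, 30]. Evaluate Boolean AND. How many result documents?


Boolean AND: find intersection of posting lists
term1 docs: [4, 17, 20, 23, 24, 26]
term2 docs: [6, 8, 11, 15, 20, 23, 24, 28, 30]
Intersection: [20, 23, 24]
|intersection| = 3

3


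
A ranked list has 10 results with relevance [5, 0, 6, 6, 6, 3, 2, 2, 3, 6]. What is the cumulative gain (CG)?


Cumulative Gain = sum of relevance scores
Position 1: rel=5, running sum=5
Position 2: rel=0, running sum=5
Position 3: rel=6, running sum=11
Position 4: rel=6, running sum=17
Position 5: rel=6, running sum=23
Position 6: rel=3, running sum=26
Position 7: rel=2, running sum=28
Position 8: rel=2, running sum=30
Position 9: rel=3, running sum=33
Position 10: rel=6, running sum=39
CG = 39

39


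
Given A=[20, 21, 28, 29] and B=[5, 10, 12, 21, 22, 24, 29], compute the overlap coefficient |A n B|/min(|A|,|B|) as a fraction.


A intersect B = [21, 29]
|A intersect B| = 2
min(|A|, |B|) = min(4, 7) = 4
Overlap = 2 / 4 = 1/2

1/2


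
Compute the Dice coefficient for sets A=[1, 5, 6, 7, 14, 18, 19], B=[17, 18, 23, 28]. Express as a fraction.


A intersect B = [18]
|A intersect B| = 1
|A| = 7, |B| = 4
Dice = 2*1 / (7+4)
= 2 / 11 = 2/11

2/11


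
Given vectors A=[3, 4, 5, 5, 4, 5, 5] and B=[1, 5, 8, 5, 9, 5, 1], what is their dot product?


Dot product = sum of element-wise products
A[0]*B[0] = 3*1 = 3
A[1]*B[1] = 4*5 = 20
A[2]*B[2] = 5*8 = 40
A[3]*B[3] = 5*5 = 25
A[4]*B[4] = 4*9 = 36
A[5]*B[5] = 5*5 = 25
A[6]*B[6] = 5*1 = 5
Sum = 3 + 20 + 40 + 25 + 36 + 25 + 5 = 154

154


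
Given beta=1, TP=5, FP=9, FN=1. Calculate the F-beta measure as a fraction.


P = TP/(TP+FP) = 5/14 = 5/14
R = TP/(TP+FN) = 5/6 = 5/6
beta^2 = 1^2 = 1
(1 + beta^2) = 2
Numerator = (1+beta^2)*P*R = 25/42
Denominator = beta^2*P + R = 5/14 + 5/6 = 25/21
F_beta = 1/2

1/2


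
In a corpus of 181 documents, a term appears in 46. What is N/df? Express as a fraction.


IDF ratio = N / df
= 181 / 46
= 181/46

181/46


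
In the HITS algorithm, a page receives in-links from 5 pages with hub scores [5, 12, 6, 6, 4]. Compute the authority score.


Authority = sum of hub scores of in-linkers
In-link 1: hub score = 5
In-link 2: hub score = 12
In-link 3: hub score = 6
In-link 4: hub score = 6
In-link 5: hub score = 4
Authority = 5 + 12 + 6 + 6 + 4 = 33

33


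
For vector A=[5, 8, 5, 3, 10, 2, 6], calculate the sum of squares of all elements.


|A|^2 = sum of squared components
A[0]^2 = 5^2 = 25
A[1]^2 = 8^2 = 64
A[2]^2 = 5^2 = 25
A[3]^2 = 3^2 = 9
A[4]^2 = 10^2 = 100
A[5]^2 = 2^2 = 4
A[6]^2 = 6^2 = 36
Sum = 25 + 64 + 25 + 9 + 100 + 4 + 36 = 263

263


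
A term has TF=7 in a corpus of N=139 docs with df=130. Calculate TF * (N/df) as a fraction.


TF * (N/df)
= 7 * (139/130)
= 7 * 139/130
= 973/130

973/130


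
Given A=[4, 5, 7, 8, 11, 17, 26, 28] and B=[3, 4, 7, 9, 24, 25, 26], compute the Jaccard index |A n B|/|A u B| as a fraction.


A intersect B = [4, 7, 26]
|A intersect B| = 3
A union B = [3, 4, 5, 7, 8, 9, 11, 17, 24, 25, 26, 28]
|A union B| = 12
Jaccard = 3/12 = 1/4

1/4


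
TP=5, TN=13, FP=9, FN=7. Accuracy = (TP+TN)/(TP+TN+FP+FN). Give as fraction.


Accuracy = (TP + TN) / (TP + TN + FP + FN)
TP + TN = 5 + 13 = 18
Total = 5 + 13 + 9 + 7 = 34
Accuracy = 18 / 34 = 9/17

9/17


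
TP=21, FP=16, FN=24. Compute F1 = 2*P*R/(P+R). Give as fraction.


F1 = 2 * P * R / (P + R)
P = TP/(TP+FP) = 21/37 = 21/37
R = TP/(TP+FN) = 21/45 = 7/15
2 * P * R = 2 * 21/37 * 7/15 = 98/185
P + R = 21/37 + 7/15 = 574/555
F1 = 98/185 / 574/555 = 21/41

21/41


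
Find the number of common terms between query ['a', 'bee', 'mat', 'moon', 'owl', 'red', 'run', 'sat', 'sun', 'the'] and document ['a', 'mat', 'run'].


Query terms: ['a', 'bee', 'mat', 'moon', 'owl', 'red', 'run', 'sat', 'sun', 'the']
Document terms: ['a', 'mat', 'run']
Common terms: ['a', 'mat', 'run']
Overlap count = 3

3


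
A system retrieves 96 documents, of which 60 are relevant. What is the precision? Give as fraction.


Precision = relevant_retrieved / total_retrieved
= 60 / 96
= 60 / (60 + 36)
= 5/8

5/8


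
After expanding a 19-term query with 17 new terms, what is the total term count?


Original terms: 19
Expansion terms: 17
Total = 19 + 17 = 36

36


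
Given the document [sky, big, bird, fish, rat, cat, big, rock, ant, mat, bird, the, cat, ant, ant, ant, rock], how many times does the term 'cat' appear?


Document has 17 words
Scanning for 'cat':
Found at positions: [5, 12]
Count = 2

2


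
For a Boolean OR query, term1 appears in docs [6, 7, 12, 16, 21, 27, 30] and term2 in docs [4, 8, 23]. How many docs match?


Boolean OR: find union of posting lists
term1 docs: [6, 7, 12, 16, 21, 27, 30]
term2 docs: [4, 8, 23]
Union: [4, 6, 7, 8, 12, 16, 21, 23, 27, 30]
|union| = 10

10


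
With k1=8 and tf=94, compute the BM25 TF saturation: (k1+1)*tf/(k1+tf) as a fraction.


BM25 TF component = (k1+1)*tf / (k1+tf)
k1 = 8, tf = 94
Numerator = (8+1)*94 = 846
Denominator = 8 + 94 = 102
= 846/102 = 141/17

141/17


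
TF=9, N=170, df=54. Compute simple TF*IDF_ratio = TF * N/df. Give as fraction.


TF * (N/df)
= 9 * (170/54)
= 9 * 85/27
= 85/3

85/3


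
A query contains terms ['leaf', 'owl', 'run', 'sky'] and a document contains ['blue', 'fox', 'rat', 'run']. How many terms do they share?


Query terms: ['leaf', 'owl', 'run', 'sky']
Document terms: ['blue', 'fox', 'rat', 'run']
Common terms: ['run']
Overlap count = 1

1


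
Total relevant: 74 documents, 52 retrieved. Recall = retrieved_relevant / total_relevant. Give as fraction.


Recall = retrieved_relevant / total_relevant
= 52 / 74
= 52 / (52 + 22)
= 26/37

26/37


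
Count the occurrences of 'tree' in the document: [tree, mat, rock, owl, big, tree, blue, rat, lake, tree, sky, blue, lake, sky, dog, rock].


Document has 16 words
Scanning for 'tree':
Found at positions: [0, 5, 9]
Count = 3

3


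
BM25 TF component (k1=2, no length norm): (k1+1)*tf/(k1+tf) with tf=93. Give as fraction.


BM25 TF component = (k1+1)*tf / (k1+tf)
k1 = 2, tf = 93
Numerator = (2+1)*93 = 279
Denominator = 2 + 93 = 95
= 279/95 = 279/95

279/95


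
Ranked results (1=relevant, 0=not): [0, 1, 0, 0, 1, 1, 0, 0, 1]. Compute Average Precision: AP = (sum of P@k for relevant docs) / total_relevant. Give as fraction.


Computing P@k for each relevant position:
Position 1: not relevant
Position 2: relevant, P@2 = 1/2 = 1/2
Position 3: not relevant
Position 4: not relevant
Position 5: relevant, P@5 = 2/5 = 2/5
Position 6: relevant, P@6 = 3/6 = 1/2
Position 7: not relevant
Position 8: not relevant
Position 9: relevant, P@9 = 4/9 = 4/9
Sum of P@k = 1/2 + 2/5 + 1/2 + 4/9 = 83/45
AP = 83/45 / 4 = 83/180

83/180


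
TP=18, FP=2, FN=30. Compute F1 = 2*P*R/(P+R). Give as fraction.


F1 = 2 * P * R / (P + R)
P = TP/(TP+FP) = 18/20 = 9/10
R = TP/(TP+FN) = 18/48 = 3/8
2 * P * R = 2 * 9/10 * 3/8 = 27/40
P + R = 9/10 + 3/8 = 51/40
F1 = 27/40 / 51/40 = 9/17

9/17


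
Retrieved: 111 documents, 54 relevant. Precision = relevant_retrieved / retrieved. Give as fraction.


Precision = relevant_retrieved / total_retrieved
= 54 / 111
= 54 / (54 + 57)
= 18/37

18/37


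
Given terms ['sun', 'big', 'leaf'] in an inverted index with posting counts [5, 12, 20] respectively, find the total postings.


Summing posting list sizes:
'sun': 5 postings
'big': 12 postings
'leaf': 20 postings
Total = 5 + 12 + 20 = 37

37


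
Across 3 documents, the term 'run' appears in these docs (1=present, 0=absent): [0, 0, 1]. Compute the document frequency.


Checking each document for 'run':
Doc 1: absent
Doc 2: absent
Doc 3: present
df = sum of presences = 0 + 0 + 1 = 1

1


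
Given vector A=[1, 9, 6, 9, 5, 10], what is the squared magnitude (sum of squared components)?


|A|^2 = sum of squared components
A[0]^2 = 1^2 = 1
A[1]^2 = 9^2 = 81
A[2]^2 = 6^2 = 36
A[3]^2 = 9^2 = 81
A[4]^2 = 5^2 = 25
A[5]^2 = 10^2 = 100
Sum = 1 + 81 + 36 + 81 + 25 + 100 = 324

324


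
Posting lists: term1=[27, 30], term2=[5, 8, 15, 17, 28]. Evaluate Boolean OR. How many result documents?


Boolean OR: find union of posting lists
term1 docs: [27, 30]
term2 docs: [5, 8, 15, 17, 28]
Union: [5, 8, 15, 17, 27, 28, 30]
|union| = 7

7


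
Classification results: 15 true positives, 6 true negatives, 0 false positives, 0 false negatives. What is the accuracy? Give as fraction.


Accuracy = (TP + TN) / (TP + TN + FP + FN)
TP + TN = 15 + 6 = 21
Total = 15 + 6 + 0 + 0 = 21
Accuracy = 21 / 21 = 1

1


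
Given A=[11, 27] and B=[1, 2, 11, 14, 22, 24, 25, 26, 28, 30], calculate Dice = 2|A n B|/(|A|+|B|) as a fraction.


A intersect B = [11]
|A intersect B| = 1
|A| = 2, |B| = 10
Dice = 2*1 / (2+10)
= 2 / 12 = 1/6

1/6


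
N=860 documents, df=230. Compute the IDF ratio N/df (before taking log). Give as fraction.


IDF ratio = N / df
= 860 / 230
= 86/23

86/23


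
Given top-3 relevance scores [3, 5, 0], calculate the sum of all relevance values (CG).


Cumulative Gain = sum of relevance scores
Position 1: rel=3, running sum=3
Position 2: rel=5, running sum=8
Position 3: rel=0, running sum=8
CG = 8

8


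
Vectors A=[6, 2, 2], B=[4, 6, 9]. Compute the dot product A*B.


Dot product = sum of element-wise products
A[0]*B[0] = 6*4 = 24
A[1]*B[1] = 2*6 = 12
A[2]*B[2] = 2*9 = 18
Sum = 24 + 12 + 18 = 54

54


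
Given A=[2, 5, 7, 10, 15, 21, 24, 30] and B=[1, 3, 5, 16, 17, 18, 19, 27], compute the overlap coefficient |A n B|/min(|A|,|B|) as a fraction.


A intersect B = [5]
|A intersect B| = 1
min(|A|, |B|) = min(8, 8) = 8
Overlap = 1 / 8 = 1/8

1/8


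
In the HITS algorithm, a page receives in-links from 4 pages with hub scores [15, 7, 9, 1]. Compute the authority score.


Authority = sum of hub scores of in-linkers
In-link 1: hub score = 15
In-link 2: hub score = 7
In-link 3: hub score = 9
In-link 4: hub score = 1
Authority = 15 + 7 + 9 + 1 = 32

32


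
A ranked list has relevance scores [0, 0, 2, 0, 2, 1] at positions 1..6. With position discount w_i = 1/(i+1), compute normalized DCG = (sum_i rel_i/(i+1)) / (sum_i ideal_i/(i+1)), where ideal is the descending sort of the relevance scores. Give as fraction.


Position discount weights w_i = 1/(i+1) for i=1..6:
Weights = [1/2, 1/3, 1/4, 1/5, 1/6, 1/7]
Actual relevance: [0, 0, 2, 0, 2, 1]
DCG = 0/2 + 0/3 + 2/4 + 0/5 + 2/6 + 1/7 = 41/42
Ideal relevance (sorted desc): [2, 2, 1, 0, 0, 0]
Ideal DCG = 2/2 + 2/3 + 1/4 + 0/5 + 0/6 + 0/7 = 23/12
nDCG = DCG / ideal_DCG = 41/42 / 23/12 = 82/161

82/161


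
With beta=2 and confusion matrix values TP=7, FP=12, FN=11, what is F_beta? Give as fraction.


P = TP/(TP+FP) = 7/19 = 7/19
R = TP/(TP+FN) = 7/18 = 7/18
beta^2 = 2^2 = 4
(1 + beta^2) = 5
Numerator = (1+beta^2)*P*R = 245/342
Denominator = beta^2*P + R = 28/19 + 7/18 = 637/342
F_beta = 5/13

5/13


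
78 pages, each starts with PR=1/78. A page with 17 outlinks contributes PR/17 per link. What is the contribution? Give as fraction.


Initial PR = 1/78 = 1/78
Outlinks = 17
Contribution per link = PR / outlinks
= 1/78 / 17
= 1/1326

1/1326


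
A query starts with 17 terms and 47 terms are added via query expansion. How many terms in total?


Original terms: 17
Expansion terms: 47
Total = 17 + 47 = 64

64


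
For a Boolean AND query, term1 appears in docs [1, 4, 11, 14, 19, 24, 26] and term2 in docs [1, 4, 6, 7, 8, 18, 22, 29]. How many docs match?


Boolean AND: find intersection of posting lists
term1 docs: [1, 4, 11, 14, 19, 24, 26]
term2 docs: [1, 4, 6, 7, 8, 18, 22, 29]
Intersection: [1, 4]
|intersection| = 2

2


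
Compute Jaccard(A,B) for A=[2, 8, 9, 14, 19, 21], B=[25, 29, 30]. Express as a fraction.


A intersect B = []
|A intersect B| = 0
A union B = [2, 8, 9, 14, 19, 21, 25, 29, 30]
|A union B| = 9
Jaccard = 0/9 = 0

0


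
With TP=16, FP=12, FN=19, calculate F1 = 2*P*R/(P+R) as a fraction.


F1 = 2 * P * R / (P + R)
P = TP/(TP+FP) = 16/28 = 4/7
R = TP/(TP+FN) = 16/35 = 16/35
2 * P * R = 2 * 4/7 * 16/35 = 128/245
P + R = 4/7 + 16/35 = 36/35
F1 = 128/245 / 36/35 = 32/63

32/63


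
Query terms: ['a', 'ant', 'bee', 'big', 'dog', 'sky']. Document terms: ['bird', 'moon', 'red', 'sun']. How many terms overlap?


Query terms: ['a', 'ant', 'bee', 'big', 'dog', 'sky']
Document terms: ['bird', 'moon', 'red', 'sun']
Common terms: []
Overlap count = 0

0


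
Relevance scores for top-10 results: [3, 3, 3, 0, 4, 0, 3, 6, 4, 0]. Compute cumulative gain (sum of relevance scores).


Cumulative Gain = sum of relevance scores
Position 1: rel=3, running sum=3
Position 2: rel=3, running sum=6
Position 3: rel=3, running sum=9
Position 4: rel=0, running sum=9
Position 5: rel=4, running sum=13
Position 6: rel=0, running sum=13
Position 7: rel=3, running sum=16
Position 8: rel=6, running sum=22
Position 9: rel=4, running sum=26
Position 10: rel=0, running sum=26
CG = 26

26


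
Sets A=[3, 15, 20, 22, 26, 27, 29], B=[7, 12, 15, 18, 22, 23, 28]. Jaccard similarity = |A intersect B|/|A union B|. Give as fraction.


A intersect B = [15, 22]
|A intersect B| = 2
A union B = [3, 7, 12, 15, 18, 20, 22, 23, 26, 27, 28, 29]
|A union B| = 12
Jaccard = 2/12 = 1/6

1/6


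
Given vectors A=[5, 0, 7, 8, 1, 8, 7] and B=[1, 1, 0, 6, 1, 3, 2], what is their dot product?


Dot product = sum of element-wise products
A[0]*B[0] = 5*1 = 5
A[1]*B[1] = 0*1 = 0
A[2]*B[2] = 7*0 = 0
A[3]*B[3] = 8*6 = 48
A[4]*B[4] = 1*1 = 1
A[5]*B[5] = 8*3 = 24
A[6]*B[6] = 7*2 = 14
Sum = 5 + 0 + 0 + 48 + 1 + 24 + 14 = 92

92


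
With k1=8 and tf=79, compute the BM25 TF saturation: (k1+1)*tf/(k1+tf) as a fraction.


BM25 TF component = (k1+1)*tf / (k1+tf)
k1 = 8, tf = 79
Numerator = (8+1)*79 = 711
Denominator = 8 + 79 = 87
= 711/87 = 237/29

237/29


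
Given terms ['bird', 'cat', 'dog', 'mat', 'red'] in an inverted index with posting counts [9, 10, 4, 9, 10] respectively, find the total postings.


Summing posting list sizes:
'bird': 9 postings
'cat': 10 postings
'dog': 4 postings
'mat': 9 postings
'red': 10 postings
Total = 9 + 10 + 4 + 9 + 10 = 42

42


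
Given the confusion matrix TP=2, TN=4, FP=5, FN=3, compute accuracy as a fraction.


Accuracy = (TP + TN) / (TP + TN + FP + FN)
TP + TN = 2 + 4 = 6
Total = 2 + 4 + 5 + 3 = 14
Accuracy = 6 / 14 = 3/7

3/7


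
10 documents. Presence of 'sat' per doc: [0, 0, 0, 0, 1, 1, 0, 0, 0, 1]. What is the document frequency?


Checking each document for 'sat':
Doc 1: absent
Doc 2: absent
Doc 3: absent
Doc 4: absent
Doc 5: present
Doc 6: present
Doc 7: absent
Doc 8: absent
Doc 9: absent
Doc 10: present
df = sum of presences = 0 + 0 + 0 + 0 + 1 + 1 + 0 + 0 + 0 + 1 = 3

3


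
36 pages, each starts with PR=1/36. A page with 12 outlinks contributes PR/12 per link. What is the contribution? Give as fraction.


Initial PR = 1/36 = 1/36
Outlinks = 12
Contribution per link = PR / outlinks
= 1/36 / 12
= 1/432

1/432


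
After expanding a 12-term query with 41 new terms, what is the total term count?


Original terms: 12
Expansion terms: 41
Total = 12 + 41 = 53

53


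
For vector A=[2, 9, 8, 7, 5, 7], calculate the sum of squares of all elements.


|A|^2 = sum of squared components
A[0]^2 = 2^2 = 4
A[1]^2 = 9^2 = 81
A[2]^2 = 8^2 = 64
A[3]^2 = 7^2 = 49
A[4]^2 = 5^2 = 25
A[5]^2 = 7^2 = 49
Sum = 4 + 81 + 64 + 49 + 25 + 49 = 272

272


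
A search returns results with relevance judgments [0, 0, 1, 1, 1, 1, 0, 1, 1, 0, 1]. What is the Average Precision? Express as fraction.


Computing P@k for each relevant position:
Position 1: not relevant
Position 2: not relevant
Position 3: relevant, P@3 = 1/3 = 1/3
Position 4: relevant, P@4 = 2/4 = 1/2
Position 5: relevant, P@5 = 3/5 = 3/5
Position 6: relevant, P@6 = 4/6 = 2/3
Position 7: not relevant
Position 8: relevant, P@8 = 5/8 = 5/8
Position 9: relevant, P@9 = 6/9 = 2/3
Position 10: not relevant
Position 11: relevant, P@11 = 7/11 = 7/11
Sum of P@k = 1/3 + 1/2 + 3/5 + 2/3 + 5/8 + 2/3 + 7/11 = 5317/1320
AP = 5317/1320 / 7 = 5317/9240

5317/9240


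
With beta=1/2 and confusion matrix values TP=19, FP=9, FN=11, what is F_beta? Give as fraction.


P = TP/(TP+FP) = 19/28 = 19/28
R = TP/(TP+FN) = 19/30 = 19/30
beta^2 = 1/2^2 = 1/4
(1 + beta^2) = 5/4
Numerator = (1+beta^2)*P*R = 361/672
Denominator = beta^2*P + R = 19/112 + 19/30 = 1349/1680
F_beta = 95/142

95/142


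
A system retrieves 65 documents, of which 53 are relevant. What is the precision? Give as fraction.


Precision = relevant_retrieved / total_retrieved
= 53 / 65
= 53 / (53 + 12)
= 53/65

53/65


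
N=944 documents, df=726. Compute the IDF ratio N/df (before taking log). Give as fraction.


IDF ratio = N / df
= 944 / 726
= 472/363

472/363


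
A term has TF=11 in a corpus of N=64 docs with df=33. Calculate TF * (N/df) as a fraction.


TF * (N/df)
= 11 * (64/33)
= 11 * 64/33
= 64/3

64/3


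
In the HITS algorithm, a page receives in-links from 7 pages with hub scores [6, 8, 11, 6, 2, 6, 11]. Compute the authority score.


Authority = sum of hub scores of in-linkers
In-link 1: hub score = 6
In-link 2: hub score = 8
In-link 3: hub score = 11
In-link 4: hub score = 6
In-link 5: hub score = 2
In-link 6: hub score = 6
In-link 7: hub score = 11
Authority = 6 + 8 + 11 + 6 + 2 + 6 + 11 = 50

50


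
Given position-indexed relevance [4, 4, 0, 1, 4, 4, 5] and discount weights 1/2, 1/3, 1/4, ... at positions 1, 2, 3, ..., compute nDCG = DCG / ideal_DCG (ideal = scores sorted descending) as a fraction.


Position discount weights w_i = 1/(i+1) for i=1..7:
Weights = [1/2, 1/3, 1/4, 1/5, 1/6, 1/7, 1/8]
Actual relevance: [4, 4, 0, 1, 4, 4, 5]
DCG = 4/2 + 4/3 + 0/4 + 1/5 + 4/6 + 4/7 + 5/8 = 1511/280
Ideal relevance (sorted desc): [5, 4, 4, 4, 4, 1, 0]
Ideal DCG = 5/2 + 4/3 + 4/4 + 4/5 + 4/6 + 1/7 + 0/8 = 451/70
nDCG = DCG / ideal_DCG = 1511/280 / 451/70 = 1511/1804

1511/1804


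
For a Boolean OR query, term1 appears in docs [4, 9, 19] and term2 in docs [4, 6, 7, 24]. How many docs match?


Boolean OR: find union of posting lists
term1 docs: [4, 9, 19]
term2 docs: [4, 6, 7, 24]
Union: [4, 6, 7, 9, 19, 24]
|union| = 6

6


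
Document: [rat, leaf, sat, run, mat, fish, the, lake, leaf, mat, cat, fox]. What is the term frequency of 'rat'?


Document has 12 words
Scanning for 'rat':
Found at positions: [0]
Count = 1

1


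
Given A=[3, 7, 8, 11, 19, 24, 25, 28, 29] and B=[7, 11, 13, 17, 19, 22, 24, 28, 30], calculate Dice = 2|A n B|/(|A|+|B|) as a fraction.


A intersect B = [7, 11, 19, 24, 28]
|A intersect B| = 5
|A| = 9, |B| = 9
Dice = 2*5 / (9+9)
= 10 / 18 = 5/9

5/9


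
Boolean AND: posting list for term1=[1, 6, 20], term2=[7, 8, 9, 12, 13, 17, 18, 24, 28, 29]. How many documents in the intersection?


Boolean AND: find intersection of posting lists
term1 docs: [1, 6, 20]
term2 docs: [7, 8, 9, 12, 13, 17, 18, 24, 28, 29]
Intersection: []
|intersection| = 0

0


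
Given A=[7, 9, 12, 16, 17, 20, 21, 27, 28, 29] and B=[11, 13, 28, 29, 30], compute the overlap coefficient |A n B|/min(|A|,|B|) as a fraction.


A intersect B = [28, 29]
|A intersect B| = 2
min(|A|, |B|) = min(10, 5) = 5
Overlap = 2 / 5 = 2/5

2/5


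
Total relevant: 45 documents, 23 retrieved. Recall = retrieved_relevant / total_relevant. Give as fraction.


Recall = retrieved_relevant / total_relevant
= 23 / 45
= 23 / (23 + 22)
= 23/45

23/45


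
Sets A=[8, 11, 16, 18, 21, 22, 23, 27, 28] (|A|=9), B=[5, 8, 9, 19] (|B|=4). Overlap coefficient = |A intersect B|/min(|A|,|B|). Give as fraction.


A intersect B = [8]
|A intersect B| = 1
min(|A|, |B|) = min(9, 4) = 4
Overlap = 1 / 4 = 1/4

1/4


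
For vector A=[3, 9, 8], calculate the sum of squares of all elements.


|A|^2 = sum of squared components
A[0]^2 = 3^2 = 9
A[1]^2 = 9^2 = 81
A[2]^2 = 8^2 = 64
Sum = 9 + 81 + 64 = 154

154


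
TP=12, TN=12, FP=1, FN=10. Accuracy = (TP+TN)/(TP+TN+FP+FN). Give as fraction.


Accuracy = (TP + TN) / (TP + TN + FP + FN)
TP + TN = 12 + 12 = 24
Total = 12 + 12 + 1 + 10 = 35
Accuracy = 24 / 35 = 24/35

24/35


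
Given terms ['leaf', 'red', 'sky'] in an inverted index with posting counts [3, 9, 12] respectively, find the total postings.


Summing posting list sizes:
'leaf': 3 postings
'red': 9 postings
'sky': 12 postings
Total = 3 + 9 + 12 = 24

24


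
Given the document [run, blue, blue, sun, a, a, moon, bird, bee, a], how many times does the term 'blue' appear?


Document has 10 words
Scanning for 'blue':
Found at positions: [1, 2]
Count = 2

2


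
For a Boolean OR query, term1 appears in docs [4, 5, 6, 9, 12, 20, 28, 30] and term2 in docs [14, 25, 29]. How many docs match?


Boolean OR: find union of posting lists
term1 docs: [4, 5, 6, 9, 12, 20, 28, 30]
term2 docs: [14, 25, 29]
Union: [4, 5, 6, 9, 12, 14, 20, 25, 28, 29, 30]
|union| = 11

11


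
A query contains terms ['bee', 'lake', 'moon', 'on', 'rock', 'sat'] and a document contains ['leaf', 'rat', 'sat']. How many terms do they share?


Query terms: ['bee', 'lake', 'moon', 'on', 'rock', 'sat']
Document terms: ['leaf', 'rat', 'sat']
Common terms: ['sat']
Overlap count = 1

1


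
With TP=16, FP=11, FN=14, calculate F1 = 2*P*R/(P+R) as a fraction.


F1 = 2 * P * R / (P + R)
P = TP/(TP+FP) = 16/27 = 16/27
R = TP/(TP+FN) = 16/30 = 8/15
2 * P * R = 2 * 16/27 * 8/15 = 256/405
P + R = 16/27 + 8/15 = 152/135
F1 = 256/405 / 152/135 = 32/57

32/57


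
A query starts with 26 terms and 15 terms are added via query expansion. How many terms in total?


Original terms: 26
Expansion terms: 15
Total = 26 + 15 = 41

41


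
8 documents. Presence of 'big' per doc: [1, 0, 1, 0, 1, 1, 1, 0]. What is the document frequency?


Checking each document for 'big':
Doc 1: present
Doc 2: absent
Doc 3: present
Doc 4: absent
Doc 5: present
Doc 6: present
Doc 7: present
Doc 8: absent
df = sum of presences = 1 + 0 + 1 + 0 + 1 + 1 + 1 + 0 = 5

5


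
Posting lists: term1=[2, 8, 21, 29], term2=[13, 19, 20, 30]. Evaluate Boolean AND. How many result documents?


Boolean AND: find intersection of posting lists
term1 docs: [2, 8, 21, 29]
term2 docs: [13, 19, 20, 30]
Intersection: []
|intersection| = 0

0


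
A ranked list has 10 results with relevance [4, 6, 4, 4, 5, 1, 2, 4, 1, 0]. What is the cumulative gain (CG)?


Cumulative Gain = sum of relevance scores
Position 1: rel=4, running sum=4
Position 2: rel=6, running sum=10
Position 3: rel=4, running sum=14
Position 4: rel=4, running sum=18
Position 5: rel=5, running sum=23
Position 6: rel=1, running sum=24
Position 7: rel=2, running sum=26
Position 8: rel=4, running sum=30
Position 9: rel=1, running sum=31
Position 10: rel=0, running sum=31
CG = 31

31


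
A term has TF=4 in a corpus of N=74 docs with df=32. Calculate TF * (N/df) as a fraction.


TF * (N/df)
= 4 * (74/32)
= 4 * 37/16
= 37/4

37/4


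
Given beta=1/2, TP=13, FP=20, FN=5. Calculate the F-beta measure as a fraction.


P = TP/(TP+FP) = 13/33 = 13/33
R = TP/(TP+FN) = 13/18 = 13/18
beta^2 = 1/2^2 = 1/4
(1 + beta^2) = 5/4
Numerator = (1+beta^2)*P*R = 845/2376
Denominator = beta^2*P + R = 13/132 + 13/18 = 325/396
F_beta = 13/30

13/30


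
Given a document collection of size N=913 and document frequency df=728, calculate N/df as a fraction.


IDF ratio = N / df
= 913 / 728
= 913/728

913/728
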